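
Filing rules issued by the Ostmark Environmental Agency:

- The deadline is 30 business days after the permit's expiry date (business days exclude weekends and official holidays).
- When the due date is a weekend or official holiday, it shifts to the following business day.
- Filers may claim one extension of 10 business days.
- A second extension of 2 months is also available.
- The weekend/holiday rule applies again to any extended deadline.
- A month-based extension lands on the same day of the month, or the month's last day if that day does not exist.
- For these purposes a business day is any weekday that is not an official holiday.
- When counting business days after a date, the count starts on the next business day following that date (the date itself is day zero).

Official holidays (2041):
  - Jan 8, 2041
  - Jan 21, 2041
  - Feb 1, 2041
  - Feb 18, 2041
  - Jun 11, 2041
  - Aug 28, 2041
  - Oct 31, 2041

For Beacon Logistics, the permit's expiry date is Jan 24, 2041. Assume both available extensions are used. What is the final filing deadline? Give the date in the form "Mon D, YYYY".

Starting the day after Jan 24, 2041 and counting 30 business days lands on Mar 11, 2041.
Since Mar 11, 2041 is a Monday and not a holiday, the date is unchanged.
Counting 10 further business days from Mar 11, 2041 reaches Mar 25, 2041.
Mar 25, 2041 is a Monday and not a listed holiday, so it stands.
Add 2 months to Mar 25, 2041: May 25, 2041.
May 25, 2041 falls on a Saturday. Rolling to the next business day gives May 27, 2041, a Monday.
Final deadline: May 27, 2041.

May 27, 2041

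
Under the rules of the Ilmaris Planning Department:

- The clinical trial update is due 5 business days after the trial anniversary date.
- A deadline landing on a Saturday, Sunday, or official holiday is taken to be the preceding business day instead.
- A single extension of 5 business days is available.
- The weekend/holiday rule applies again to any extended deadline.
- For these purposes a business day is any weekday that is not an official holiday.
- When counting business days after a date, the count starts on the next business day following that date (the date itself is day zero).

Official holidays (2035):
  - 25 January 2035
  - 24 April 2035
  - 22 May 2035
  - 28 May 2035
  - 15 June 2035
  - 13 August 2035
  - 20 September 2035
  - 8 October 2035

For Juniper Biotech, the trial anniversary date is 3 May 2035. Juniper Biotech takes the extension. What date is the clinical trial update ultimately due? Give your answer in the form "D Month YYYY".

17 May 2035

5 business days after 3 May 2035, excluding weekends and holidays, is 10 May 2035.
10 May 2035 falls on a Thursday, which is a business day, so no adjustment is needed.
The 5-business-day extension runs from 10 May 2035 to 17 May 2035.
Since 17 May 2035 is a Thursday and not a holiday, the date is unchanged.
The final due date is 17 May 2035.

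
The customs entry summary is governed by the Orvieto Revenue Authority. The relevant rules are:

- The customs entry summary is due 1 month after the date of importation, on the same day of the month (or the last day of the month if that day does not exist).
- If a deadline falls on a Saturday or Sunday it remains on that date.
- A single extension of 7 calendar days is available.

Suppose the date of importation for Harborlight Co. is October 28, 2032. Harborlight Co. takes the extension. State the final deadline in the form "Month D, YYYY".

1 month from October 28, 2032 is November 28, 2032.
November 28, 2032 is a Sunday; no weekend or holiday adjustment applies.
Applying the 7-calendar-day extension: November 28, 2032 + 7 days = December 5, 2032.
December 5, 2032 falls on a Sunday. The rules make no weekend/holiday allowance, so it remains December 5, 2032.
Deadline: December 5, 2032.

December 5, 2032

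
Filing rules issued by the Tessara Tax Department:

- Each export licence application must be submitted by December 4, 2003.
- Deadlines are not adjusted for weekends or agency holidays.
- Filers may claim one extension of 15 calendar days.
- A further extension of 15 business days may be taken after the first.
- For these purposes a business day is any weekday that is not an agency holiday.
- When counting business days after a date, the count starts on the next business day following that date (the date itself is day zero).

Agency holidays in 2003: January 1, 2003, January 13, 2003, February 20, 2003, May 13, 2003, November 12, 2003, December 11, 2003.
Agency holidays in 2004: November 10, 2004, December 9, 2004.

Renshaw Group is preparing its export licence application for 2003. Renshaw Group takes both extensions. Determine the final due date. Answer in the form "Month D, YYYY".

January 9, 2004

Start from the fixed due date, December 4, 2003.
December 4, 2003 is a Thursday; no weekend or holiday adjustment applies.
With the 15-day extension, December 4, 2003 becomes December 19, 2003.
December 19, 2003 falls on a Friday. The rules make no weekend/holiday allowance, so it remains December 19, 2003.
Applying the 15-business-day extension: 15 business days after December 19, 2003 is January 9, 2004.
January 9, 2004 is a Friday; no weekend or holiday adjustment applies.
So the filing is due January 9, 2004.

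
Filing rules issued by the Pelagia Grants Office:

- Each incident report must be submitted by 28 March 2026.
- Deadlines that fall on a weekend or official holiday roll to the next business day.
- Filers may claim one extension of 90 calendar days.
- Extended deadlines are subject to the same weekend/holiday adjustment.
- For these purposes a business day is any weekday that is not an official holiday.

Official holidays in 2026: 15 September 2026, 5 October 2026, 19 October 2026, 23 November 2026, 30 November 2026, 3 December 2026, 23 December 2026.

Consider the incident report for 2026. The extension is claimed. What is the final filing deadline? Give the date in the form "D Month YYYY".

29 June 2026

Start from the fixed due date, 28 March 2026.
28 March 2026 is a Saturday; the next business day is 30 March 2026 (Monday).
With the 90-day extension, 30 March 2026 becomes 28 June 2026.
28 June 2026 falls on a Sunday. Rolling to the next business day gives 29 June 2026, a Monday.
Deadline: 29 June 2026.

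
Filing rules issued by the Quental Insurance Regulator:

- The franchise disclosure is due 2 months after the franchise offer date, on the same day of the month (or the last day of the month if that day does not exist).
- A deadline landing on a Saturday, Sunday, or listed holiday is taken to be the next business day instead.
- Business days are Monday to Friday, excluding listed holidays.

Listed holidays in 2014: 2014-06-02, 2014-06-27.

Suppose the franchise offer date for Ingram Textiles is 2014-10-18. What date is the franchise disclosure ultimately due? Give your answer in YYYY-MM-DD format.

2014-12-18

2 months after 2014-10-18, on the same day of the month, is 2014-12-18.
Since 2014-12-18 is a Thursday and not a holiday, the date is unchanged.
Deadline: 2014-12-18.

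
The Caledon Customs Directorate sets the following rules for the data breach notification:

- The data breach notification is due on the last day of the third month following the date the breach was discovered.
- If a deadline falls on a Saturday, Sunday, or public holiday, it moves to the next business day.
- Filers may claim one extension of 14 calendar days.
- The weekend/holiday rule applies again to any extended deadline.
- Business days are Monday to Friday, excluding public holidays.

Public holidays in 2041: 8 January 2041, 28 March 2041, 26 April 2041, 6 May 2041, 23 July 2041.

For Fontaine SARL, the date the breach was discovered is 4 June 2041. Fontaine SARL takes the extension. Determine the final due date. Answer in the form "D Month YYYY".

3 months after 4 June 2041 is September 2041; that month ends on 30 September 2041.
30 September 2041 is a Monday and not a listed holiday, so it stands.
The 14-calendar-day extension moves the deadline from 30 September 2041 to 14 October 2041.
14 October 2041 falls on a Monday, which is a business day, so no adjustment is needed.
So the filing is due 14 October 2041.

14 October 2041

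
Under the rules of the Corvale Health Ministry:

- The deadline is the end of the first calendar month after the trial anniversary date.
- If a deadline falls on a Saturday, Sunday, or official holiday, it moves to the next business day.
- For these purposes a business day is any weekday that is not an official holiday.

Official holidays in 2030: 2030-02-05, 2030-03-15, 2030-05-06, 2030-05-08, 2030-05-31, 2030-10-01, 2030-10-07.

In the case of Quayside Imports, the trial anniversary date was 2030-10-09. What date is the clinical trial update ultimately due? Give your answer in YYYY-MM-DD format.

2030-12-02

1 month after 2030-10-09 is November 2030; that month ends on 2030-11-30.
Because 2030-11-30 is a Saturday, the deadline becomes 2030-12-02 (Monday).
Final deadline: 2030-12-02.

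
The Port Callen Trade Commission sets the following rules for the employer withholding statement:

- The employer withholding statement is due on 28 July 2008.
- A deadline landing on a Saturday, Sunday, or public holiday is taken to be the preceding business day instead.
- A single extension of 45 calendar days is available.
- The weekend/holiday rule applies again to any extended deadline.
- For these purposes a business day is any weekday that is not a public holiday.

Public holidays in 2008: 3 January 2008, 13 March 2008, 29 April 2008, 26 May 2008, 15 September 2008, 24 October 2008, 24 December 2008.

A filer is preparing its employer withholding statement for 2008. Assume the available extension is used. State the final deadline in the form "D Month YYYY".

The statutory due date is 28 July 2008.
28 July 2008 is a Monday and not a listed holiday, so it stands.
With the 45-day extension, 28 July 2008 becomes 11 September 2008.
11 September 2008 (Thursday) is already a business day.
So the filing is due 11 September 2008.

11 September 2008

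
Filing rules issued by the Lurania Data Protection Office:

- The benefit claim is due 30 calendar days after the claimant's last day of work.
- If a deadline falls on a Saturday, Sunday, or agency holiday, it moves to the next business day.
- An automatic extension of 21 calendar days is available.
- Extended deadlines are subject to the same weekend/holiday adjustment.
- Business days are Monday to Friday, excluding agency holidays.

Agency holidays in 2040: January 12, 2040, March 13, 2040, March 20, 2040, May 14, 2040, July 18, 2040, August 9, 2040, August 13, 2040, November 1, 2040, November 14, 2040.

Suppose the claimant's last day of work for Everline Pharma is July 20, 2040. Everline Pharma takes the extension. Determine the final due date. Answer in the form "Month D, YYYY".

Adding 30 calendar days to July 20, 2040 gives August 19, 2040.
August 19, 2040 is a Sunday, so it moves to the next business day, August 20, 2040 (Monday).
Add the 21 calendar-day extension to August 20, 2040: September 10, 2040.
September 10, 2040 is a Monday and not a listed holiday, so it stands.
Deadline: September 10, 2040.

September 10, 2040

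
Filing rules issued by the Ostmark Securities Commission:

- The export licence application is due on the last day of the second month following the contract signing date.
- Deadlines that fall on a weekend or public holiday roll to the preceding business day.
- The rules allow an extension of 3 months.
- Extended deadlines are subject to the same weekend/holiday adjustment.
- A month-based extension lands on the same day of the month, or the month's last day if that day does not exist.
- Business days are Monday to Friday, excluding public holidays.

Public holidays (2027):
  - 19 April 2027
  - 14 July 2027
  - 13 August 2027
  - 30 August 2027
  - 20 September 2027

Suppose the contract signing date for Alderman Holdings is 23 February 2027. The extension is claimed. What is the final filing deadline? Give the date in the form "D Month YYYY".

30 July 2027

2 months after 23 February 2027 falls in April 2027; the last day of that month is 30 April 2027.
30 April 2027 falls on a Friday, which is a business day, so no adjustment is needed.
Add 3 months to 30 April 2027: 30 July 2027.
Since 30 July 2027 is a Friday and not a holiday, the date is unchanged.
The final due date is 30 July 2027.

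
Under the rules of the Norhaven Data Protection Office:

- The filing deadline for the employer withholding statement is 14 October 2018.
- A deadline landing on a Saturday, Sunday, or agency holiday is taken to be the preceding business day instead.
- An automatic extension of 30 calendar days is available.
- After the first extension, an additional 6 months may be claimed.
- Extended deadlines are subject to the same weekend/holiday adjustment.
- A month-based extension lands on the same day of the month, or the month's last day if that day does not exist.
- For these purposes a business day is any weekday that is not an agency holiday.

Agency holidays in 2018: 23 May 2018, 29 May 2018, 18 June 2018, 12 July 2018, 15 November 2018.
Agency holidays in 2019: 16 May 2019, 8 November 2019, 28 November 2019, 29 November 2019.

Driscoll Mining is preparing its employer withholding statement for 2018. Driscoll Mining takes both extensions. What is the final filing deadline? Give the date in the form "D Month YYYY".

The stated deadline is 14 October 2018.
14 October 2018 falls on a Sunday. Rolling to the preceding business day gives 12 October 2018, a Friday.
Applying the 30-calendar-day extension: 12 October 2018 + 30 days = 11 November 2018.
11 November 2018 falls on a Sunday. Rolling to the preceding business day gives 9 November 2018, a Friday.
Applying the 6 months extension: 6 months after 9 November 2018 is 9 May 2019.
Since 9 May 2019 is a Thursday and not a holiday, the date is unchanged.
Final deadline: 9 May 2019.

9 May 2019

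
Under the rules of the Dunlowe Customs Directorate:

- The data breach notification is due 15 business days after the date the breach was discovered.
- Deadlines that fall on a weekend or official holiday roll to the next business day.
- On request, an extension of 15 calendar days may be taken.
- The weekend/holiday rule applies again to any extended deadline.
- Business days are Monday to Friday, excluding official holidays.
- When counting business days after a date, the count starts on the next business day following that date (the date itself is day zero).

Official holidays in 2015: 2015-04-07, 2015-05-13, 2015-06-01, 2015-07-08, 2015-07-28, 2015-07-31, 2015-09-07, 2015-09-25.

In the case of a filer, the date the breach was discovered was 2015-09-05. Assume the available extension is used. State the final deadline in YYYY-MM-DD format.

2015-10-14

Counting 15 business days after 2015-09-05 (skipping weekends and listed holidays) reaches 2015-09-29.
2015-09-29 falls on a Tuesday, which is a business day, so no adjustment is needed.
Add the 15 calendar-day extension to 2015-09-29: 2015-10-14.
Since 2015-10-14 is a Wednesday and not a holiday, the date is unchanged.
So the filing is due 2015-10-14.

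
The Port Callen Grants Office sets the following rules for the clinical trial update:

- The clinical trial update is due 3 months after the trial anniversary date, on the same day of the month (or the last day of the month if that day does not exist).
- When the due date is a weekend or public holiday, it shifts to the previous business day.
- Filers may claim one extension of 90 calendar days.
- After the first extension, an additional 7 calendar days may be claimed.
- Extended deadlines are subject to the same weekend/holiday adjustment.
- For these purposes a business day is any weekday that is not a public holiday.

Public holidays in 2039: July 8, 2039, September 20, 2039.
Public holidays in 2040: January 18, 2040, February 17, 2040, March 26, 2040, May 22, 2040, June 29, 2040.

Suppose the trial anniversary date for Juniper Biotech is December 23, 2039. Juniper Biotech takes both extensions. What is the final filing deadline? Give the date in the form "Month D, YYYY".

June 28, 2040

3 months after December 23, 2039, on the same day of the month, is March 23, 2040.
Since March 23, 2040 is a Friday and not a holiday, the date is unchanged.
The 90-calendar-day extension moves the deadline from March 23, 2040 to June 21, 2040.
June 21, 2040 (Thursday) is already a business day.
The 7-calendar-day extension moves the deadline from June 21, 2040 to June 28, 2040.
June 28, 2040 is a Thursday and not a listed holiday, so it stands.
Deadline: June 28, 2040.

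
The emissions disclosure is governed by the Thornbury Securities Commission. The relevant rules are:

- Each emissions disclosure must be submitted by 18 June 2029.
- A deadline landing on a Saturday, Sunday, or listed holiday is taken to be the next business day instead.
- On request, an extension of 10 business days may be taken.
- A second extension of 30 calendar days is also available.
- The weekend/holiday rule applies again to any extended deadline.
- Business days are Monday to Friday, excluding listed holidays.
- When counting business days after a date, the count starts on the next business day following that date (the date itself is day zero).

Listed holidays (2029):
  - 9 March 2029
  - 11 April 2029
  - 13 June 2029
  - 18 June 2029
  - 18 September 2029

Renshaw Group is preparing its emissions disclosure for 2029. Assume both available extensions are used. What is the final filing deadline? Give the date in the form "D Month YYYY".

2 August 2029

The statutory due date is 18 June 2029.
Because 18 June 2029 is a listed holiday, the deadline becomes 19 June 2029 (Tuesday).
Counting 10 further business days from 19 June 2029 reaches 3 July 2029.
Since 3 July 2029 is a Tuesday and not a holiday, the date is unchanged.
The 30-calendar-day extension moves the deadline from 3 July 2029 to 2 August 2029.
2 August 2029 is a Thursday and not a listed holiday, so it stands.
The final due date is 2 August 2029.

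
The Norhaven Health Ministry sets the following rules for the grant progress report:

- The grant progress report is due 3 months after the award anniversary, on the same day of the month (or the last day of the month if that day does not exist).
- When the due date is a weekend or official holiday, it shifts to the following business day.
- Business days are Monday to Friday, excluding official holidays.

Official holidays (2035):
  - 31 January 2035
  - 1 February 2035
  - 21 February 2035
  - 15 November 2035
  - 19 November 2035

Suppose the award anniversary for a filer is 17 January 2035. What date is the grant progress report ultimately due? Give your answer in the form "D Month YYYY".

17 April 2035

3 months from 17 January 2035 is 17 April 2035.
17 April 2035 falls on a Tuesday, which is a business day, so no adjustment is needed.
Deadline: 17 April 2035.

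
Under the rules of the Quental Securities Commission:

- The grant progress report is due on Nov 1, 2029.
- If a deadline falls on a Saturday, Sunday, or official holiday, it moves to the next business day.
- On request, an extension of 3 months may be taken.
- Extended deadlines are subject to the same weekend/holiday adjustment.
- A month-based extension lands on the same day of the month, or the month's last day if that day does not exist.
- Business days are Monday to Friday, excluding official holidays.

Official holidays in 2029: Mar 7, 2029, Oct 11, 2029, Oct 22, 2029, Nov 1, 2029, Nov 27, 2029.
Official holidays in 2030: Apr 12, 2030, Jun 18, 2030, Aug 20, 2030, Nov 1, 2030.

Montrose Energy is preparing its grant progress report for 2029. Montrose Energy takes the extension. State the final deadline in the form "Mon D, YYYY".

Feb 4, 2030

Start from the fixed due date, Nov 1, 2029.
Nov 1, 2029 is a listed holiday; the next business day is Nov 2, 2029 (Friday).
Add 3 months to Nov 2, 2029: Feb 2, 2030.
Because Feb 2, 2030 is a Saturday, the deadline becomes Feb 4, 2030 (Monday).
Deadline: Feb 4, 2030.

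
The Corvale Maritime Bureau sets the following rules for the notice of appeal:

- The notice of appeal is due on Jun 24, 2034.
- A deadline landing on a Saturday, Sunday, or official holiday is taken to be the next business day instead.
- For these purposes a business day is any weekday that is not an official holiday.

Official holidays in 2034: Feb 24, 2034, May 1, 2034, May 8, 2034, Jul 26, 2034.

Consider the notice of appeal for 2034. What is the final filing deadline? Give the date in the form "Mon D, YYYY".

The stated deadline is Jun 24, 2034.
Because Jun 24, 2034 is a Saturday, the deadline becomes Jun 26, 2034 (Monday).
The final due date is Jun 26, 2034.

Jun 26, 2034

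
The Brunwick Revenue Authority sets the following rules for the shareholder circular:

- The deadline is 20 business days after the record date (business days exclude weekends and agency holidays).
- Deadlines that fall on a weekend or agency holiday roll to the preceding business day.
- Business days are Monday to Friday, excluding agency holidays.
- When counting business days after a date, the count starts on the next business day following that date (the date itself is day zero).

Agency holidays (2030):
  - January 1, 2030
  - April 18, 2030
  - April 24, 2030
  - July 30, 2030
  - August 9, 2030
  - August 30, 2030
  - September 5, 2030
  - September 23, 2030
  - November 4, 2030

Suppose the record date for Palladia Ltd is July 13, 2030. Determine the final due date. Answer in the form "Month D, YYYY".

August 13, 2030

Counting 20 business days after July 13, 2030 (skipping weekends and listed holidays) reaches August 13, 2030.
August 13, 2030 is a Tuesday and not a listed holiday, so it stands.
So the filing is due August 13, 2030.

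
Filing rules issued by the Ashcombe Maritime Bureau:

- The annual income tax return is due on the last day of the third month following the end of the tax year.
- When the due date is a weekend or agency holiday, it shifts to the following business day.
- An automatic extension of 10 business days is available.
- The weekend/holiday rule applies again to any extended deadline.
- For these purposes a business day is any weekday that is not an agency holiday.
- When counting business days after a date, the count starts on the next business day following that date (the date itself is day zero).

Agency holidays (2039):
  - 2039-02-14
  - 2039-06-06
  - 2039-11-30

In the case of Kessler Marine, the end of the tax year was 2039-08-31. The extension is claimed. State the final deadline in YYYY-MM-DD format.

2039-12-15

3 months after 2039-08-31 is November 2039; that month ends on 2039-11-30.
2039-11-30 is a listed holiday, so it moves to the next business day, 2039-12-01 (Thursday).
The 10-business-day extension runs from 2039-12-01 to 2039-12-15.
2039-12-15 falls on a Thursday, which is a business day, so no adjustment is needed.
So the filing is due 2039-12-15.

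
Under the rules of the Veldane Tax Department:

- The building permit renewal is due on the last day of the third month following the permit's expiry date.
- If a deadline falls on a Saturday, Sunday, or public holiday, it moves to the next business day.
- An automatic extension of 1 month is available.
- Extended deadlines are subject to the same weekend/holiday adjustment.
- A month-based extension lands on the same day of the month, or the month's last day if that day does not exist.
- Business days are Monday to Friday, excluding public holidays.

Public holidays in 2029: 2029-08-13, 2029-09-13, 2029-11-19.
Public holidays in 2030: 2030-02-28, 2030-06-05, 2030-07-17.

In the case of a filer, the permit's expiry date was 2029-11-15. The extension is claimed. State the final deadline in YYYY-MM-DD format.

2030-04-01

3 months after 2029-11-15 falls in February 2030; the last day of that month is 2030-02-28.
2030-02-28 is a listed holiday; the next business day is 2030-03-01 (Friday).
The 1 month extension carries 2030-03-01 to 2030-04-01.
2030-04-01 falls on a Monday, which is a business day, so no adjustment is needed.
Final deadline: 2030-04-01.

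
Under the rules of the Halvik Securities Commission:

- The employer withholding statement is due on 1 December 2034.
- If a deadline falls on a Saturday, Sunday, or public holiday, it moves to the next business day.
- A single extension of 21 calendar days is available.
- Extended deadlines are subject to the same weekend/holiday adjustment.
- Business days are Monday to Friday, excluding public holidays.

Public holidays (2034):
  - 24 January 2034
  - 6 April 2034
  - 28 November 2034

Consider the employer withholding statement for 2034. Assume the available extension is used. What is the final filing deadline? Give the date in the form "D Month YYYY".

22 December 2034

The stated deadline is 1 December 2034.
1 December 2034 (Friday) is already a business day.
With the 21-day extension, 1 December 2034 becomes 22 December 2034.
22 December 2034 is a Friday and not a listed holiday, so it stands.
The final due date is 22 December 2034.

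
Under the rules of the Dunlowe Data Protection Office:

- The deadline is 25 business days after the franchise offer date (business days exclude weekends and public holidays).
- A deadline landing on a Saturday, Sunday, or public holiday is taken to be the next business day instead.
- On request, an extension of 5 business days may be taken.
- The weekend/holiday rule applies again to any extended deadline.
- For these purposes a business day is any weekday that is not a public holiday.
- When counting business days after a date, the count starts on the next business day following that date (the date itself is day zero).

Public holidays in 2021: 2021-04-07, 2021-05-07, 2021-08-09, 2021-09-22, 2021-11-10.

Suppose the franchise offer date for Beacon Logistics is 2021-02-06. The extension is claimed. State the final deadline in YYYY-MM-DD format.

Starting the day after 2021-02-06 and counting 25 business days lands on 2021-03-12.
2021-03-12 falls on a Friday, which is a business day, so no adjustment is needed.
The 5-business-day extension runs from 2021-03-12 to 2021-03-19.
2021-03-19 is a Friday and not a listed holiday, so it stands.
So the filing is due 2021-03-19.

2021-03-19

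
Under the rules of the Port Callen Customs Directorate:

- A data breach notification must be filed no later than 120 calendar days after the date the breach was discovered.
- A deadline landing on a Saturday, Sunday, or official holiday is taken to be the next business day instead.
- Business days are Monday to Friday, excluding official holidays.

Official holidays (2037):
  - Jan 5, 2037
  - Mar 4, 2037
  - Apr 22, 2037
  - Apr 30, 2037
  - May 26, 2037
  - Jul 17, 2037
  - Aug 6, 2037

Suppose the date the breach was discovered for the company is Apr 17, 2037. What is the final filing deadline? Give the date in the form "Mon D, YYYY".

Trigger date Apr 17, 2037 + 120 calendar days = Aug 15, 2037.
Aug 15, 2037 is a Saturday, so it moves to the next business day, Aug 17, 2037 (Monday).
The final due date is Aug 17, 2037.

Aug 17, 2037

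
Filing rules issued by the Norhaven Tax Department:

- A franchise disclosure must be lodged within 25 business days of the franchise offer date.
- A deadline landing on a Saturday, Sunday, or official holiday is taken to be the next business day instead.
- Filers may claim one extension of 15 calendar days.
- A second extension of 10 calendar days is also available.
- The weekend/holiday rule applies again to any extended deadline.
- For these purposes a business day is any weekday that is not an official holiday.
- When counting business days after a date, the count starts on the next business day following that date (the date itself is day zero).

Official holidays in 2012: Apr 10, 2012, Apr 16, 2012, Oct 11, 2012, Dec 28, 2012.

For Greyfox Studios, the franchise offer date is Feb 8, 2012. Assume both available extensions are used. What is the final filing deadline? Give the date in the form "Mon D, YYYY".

Starting the day after Feb 8, 2012 and counting 25 business days lands on Mar 14, 2012.
Mar 14, 2012 is a Wednesday and not a listed holiday, so it stands.
Add the 15 calendar-day extension to Mar 14, 2012: Mar 29, 2012.
Mar 29, 2012 (Thursday) is already a business day.
The 10-calendar-day extension moves the deadline from Mar 29, 2012 to Apr 8, 2012.
Apr 8, 2012 is a Sunday; the next business day is Apr 9, 2012 (Monday).
The final due date is Apr 9, 2012.

Apr 9, 2012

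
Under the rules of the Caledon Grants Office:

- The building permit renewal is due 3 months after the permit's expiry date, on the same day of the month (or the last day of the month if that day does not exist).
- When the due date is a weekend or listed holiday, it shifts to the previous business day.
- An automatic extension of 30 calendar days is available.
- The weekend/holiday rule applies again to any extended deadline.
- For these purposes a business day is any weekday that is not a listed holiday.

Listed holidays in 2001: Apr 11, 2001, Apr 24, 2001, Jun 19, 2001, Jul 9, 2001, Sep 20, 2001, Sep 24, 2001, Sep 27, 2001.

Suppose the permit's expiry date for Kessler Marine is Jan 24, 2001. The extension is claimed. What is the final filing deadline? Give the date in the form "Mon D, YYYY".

3 months from Jan 24, 2001 is Apr 24, 2001.
Because Apr 24, 2001 is a listed holiday, the deadline becomes Apr 23, 2001 (Monday).
Applying the 30-calendar-day extension: Apr 23, 2001 + 30 days = May 23, 2001.
May 23, 2001 is a Wednesday and not a listed holiday, so it stands.
So the filing is due May 23, 2001.

May 23, 2001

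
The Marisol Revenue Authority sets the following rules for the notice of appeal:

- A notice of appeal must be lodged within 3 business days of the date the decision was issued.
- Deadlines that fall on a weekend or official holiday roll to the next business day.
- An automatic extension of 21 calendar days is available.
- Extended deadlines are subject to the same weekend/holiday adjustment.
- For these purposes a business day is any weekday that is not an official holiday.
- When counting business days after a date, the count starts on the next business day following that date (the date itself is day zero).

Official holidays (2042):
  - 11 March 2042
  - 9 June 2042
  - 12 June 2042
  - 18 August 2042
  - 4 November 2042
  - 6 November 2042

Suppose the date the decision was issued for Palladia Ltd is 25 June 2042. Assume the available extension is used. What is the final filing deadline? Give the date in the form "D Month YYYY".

21 July 2042

3 business days after 25 June 2042, excluding weekends and holidays, is 30 June 2042.
30 June 2042 (Monday) is already a business day.
The 21-calendar-day extension moves the deadline from 30 June 2042 to 21 July 2042.
21 July 2042 (Monday) is already a business day.
Final deadline: 21 July 2042.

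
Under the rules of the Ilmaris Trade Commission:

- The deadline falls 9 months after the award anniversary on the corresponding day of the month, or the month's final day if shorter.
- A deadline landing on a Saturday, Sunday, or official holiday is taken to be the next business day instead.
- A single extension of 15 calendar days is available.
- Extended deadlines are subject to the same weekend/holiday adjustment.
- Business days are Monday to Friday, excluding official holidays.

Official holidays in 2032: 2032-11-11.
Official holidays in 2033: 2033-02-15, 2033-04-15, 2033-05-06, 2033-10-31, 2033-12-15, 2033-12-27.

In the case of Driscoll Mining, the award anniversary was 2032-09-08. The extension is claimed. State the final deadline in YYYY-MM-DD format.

2033-06-23

9 months after 2032-09-08, on the same day of the month, is 2033-06-08.
Since 2033-06-08 is a Wednesday and not a holiday, the date is unchanged.
With the 15-day extension, 2033-06-08 becomes 2033-06-23.
2033-06-23 falls on a Thursday, which is a business day, so no adjustment is needed.
So the filing is due 2033-06-23.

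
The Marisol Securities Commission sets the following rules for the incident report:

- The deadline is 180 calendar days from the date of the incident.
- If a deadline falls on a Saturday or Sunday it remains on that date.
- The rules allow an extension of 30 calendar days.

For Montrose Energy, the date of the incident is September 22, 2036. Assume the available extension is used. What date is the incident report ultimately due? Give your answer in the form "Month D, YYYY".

Trigger date September 22, 2036 + 180 calendar days = March 21, 2037.
March 21, 2037 falls on a Saturday. The rules make no weekend/holiday allowance, so it remains March 21, 2037.
The 30-calendar-day extension moves the deadline from March 21, 2037 to April 20, 2037.
April 20, 2037 falls on a Monday. The rules make no weekend/holiday allowance, so it remains April 20, 2037.
Deadline: April 20, 2037.

April 20, 2037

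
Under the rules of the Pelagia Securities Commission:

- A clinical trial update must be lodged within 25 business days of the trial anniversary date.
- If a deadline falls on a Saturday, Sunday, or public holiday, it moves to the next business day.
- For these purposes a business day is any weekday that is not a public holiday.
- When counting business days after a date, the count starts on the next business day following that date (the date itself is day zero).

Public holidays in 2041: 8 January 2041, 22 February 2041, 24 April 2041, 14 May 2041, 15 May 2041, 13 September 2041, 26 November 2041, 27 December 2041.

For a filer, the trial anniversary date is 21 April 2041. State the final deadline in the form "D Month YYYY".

29 May 2041

Counting 25 business days after 21 April 2041 (skipping weekends and listed holidays) reaches 29 May 2041.
Since 29 May 2041 is a Wednesday and not a holiday, the date is unchanged.
So the filing is due 29 May 2041.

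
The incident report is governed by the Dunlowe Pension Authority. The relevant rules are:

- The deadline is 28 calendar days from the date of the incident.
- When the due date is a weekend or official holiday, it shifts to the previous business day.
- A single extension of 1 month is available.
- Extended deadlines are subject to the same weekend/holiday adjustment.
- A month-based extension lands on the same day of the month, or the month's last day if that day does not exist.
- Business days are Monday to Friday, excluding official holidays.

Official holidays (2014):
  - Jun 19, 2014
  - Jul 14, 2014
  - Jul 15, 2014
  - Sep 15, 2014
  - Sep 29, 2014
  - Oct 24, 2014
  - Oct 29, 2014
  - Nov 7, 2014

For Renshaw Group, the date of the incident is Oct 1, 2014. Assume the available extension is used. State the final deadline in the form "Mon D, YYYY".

Nov 28, 2014

Adding 28 calendar days to Oct 1, 2014 gives Oct 29, 2014.
Oct 29, 2014 is a listed holiday; the preceding business day is Oct 28, 2014 (Tuesday).
The 1 month extension carries Oct 28, 2014 to Nov 28, 2014.
Nov 28, 2014 is a Friday and not a listed holiday, so it stands.
Final deadline: Nov 28, 2014.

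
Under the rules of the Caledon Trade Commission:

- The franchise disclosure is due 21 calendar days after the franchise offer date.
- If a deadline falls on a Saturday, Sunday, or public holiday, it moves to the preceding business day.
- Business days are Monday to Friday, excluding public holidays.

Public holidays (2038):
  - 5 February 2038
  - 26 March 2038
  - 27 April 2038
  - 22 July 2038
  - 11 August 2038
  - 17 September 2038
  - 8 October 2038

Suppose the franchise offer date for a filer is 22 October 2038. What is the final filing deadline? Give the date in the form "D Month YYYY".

12 November 2038

Trigger date 22 October 2038 + 21 calendar days = 12 November 2038.
Since 12 November 2038 is a Friday and not a holiday, the date is unchanged.
Final deadline: 12 November 2038.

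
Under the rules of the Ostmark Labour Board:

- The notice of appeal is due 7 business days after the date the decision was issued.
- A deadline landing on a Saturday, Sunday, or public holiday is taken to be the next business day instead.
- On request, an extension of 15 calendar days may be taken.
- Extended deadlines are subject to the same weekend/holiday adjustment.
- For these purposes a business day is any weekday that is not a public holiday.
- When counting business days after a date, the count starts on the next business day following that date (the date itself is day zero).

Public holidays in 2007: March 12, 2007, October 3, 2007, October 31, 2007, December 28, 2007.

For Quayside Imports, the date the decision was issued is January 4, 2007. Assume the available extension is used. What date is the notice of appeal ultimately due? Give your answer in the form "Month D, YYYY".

January 30, 2007

Counting 7 business days after January 4, 2007 (skipping weekends and listed holidays) reaches January 15, 2007.
January 15, 2007 is a Monday and not a listed holiday, so it stands.
Applying the 15-calendar-day extension: January 15, 2007 + 15 days = January 30, 2007.
Since January 30, 2007 is a Tuesday and not a holiday, the date is unchanged.
Deadline: January 30, 2007.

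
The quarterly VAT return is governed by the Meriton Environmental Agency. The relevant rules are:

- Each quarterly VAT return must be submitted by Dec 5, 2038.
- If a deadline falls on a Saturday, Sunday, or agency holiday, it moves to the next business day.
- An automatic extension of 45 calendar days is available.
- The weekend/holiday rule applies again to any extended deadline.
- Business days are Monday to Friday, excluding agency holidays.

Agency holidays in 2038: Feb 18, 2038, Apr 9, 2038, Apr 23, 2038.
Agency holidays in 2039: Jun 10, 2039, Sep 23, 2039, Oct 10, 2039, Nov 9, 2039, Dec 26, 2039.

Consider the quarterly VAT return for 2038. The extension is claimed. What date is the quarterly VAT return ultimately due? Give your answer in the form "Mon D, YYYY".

Jan 20, 2039

The stated deadline is Dec 5, 2038.
Dec 5, 2038 is a Sunday; the next business day is Dec 6, 2038 (Monday).
Applying the 45-calendar-day extension: Dec 6, 2038 + 45 days = Jan 20, 2039.
Jan 20, 2039 (Thursday) is already a business day.
So the filing is due Jan 20, 2039.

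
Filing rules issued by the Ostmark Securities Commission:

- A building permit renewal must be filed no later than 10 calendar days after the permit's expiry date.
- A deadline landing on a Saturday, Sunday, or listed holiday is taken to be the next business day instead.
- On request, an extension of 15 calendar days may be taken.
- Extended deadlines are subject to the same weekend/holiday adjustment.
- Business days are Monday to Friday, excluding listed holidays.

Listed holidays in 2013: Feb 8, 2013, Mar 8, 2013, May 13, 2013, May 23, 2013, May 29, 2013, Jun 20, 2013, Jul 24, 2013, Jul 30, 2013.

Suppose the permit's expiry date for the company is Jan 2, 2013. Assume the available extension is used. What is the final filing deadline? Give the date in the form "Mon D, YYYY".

Jan 29, 2013

From Jan 2, 2013, 10 calendar days later is Jan 12, 2013.
Jan 12, 2013 falls on a Saturday. Rolling to the next business day gives Jan 14, 2013, a Monday.
Add the 15 calendar-day extension to Jan 14, 2013: Jan 29, 2013.
Jan 29, 2013 is a Tuesday and not a listed holiday, so it stands.
Final deadline: Jan 29, 2013.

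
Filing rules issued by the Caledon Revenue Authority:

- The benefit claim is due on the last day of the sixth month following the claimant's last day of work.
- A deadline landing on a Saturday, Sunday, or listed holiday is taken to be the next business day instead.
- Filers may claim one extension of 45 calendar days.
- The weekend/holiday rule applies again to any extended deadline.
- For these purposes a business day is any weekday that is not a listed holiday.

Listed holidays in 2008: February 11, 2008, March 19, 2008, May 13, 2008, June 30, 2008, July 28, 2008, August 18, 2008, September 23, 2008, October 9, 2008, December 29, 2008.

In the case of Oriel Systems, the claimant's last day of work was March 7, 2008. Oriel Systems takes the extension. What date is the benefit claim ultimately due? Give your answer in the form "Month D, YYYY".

November 14, 2008

The sixth month after March 7, 2008 is September 2008, whose last day is September 30, 2008.
September 30, 2008 falls on a Tuesday, which is a business day, so no adjustment is needed.
Applying the 45-calendar-day extension: September 30, 2008 + 45 days = November 14, 2008.
November 14, 2008 falls on a Friday, which is a business day, so no adjustment is needed.
The final due date is November 14, 2008.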